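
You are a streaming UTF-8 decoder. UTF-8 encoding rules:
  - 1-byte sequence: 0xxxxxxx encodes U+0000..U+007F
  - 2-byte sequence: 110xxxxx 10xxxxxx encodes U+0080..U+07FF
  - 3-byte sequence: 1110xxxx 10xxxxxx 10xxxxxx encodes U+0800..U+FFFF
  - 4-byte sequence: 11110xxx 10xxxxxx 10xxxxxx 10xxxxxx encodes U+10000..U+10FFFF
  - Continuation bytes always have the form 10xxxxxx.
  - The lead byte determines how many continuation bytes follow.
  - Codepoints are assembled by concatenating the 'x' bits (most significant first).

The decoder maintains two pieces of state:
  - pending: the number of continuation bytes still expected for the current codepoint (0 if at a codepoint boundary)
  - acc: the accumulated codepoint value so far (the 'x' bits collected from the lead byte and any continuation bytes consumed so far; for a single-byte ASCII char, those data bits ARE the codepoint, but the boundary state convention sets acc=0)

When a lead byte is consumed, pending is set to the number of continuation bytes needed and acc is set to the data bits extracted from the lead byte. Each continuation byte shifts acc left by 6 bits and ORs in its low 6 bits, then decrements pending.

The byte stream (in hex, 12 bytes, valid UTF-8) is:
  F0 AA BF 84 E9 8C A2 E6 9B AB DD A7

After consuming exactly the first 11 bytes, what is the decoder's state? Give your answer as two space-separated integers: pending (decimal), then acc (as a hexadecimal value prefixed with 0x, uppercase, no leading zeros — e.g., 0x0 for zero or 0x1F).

Answer: 1 0x1D

Derivation:
Byte[0]=F0: 4-byte lead. pending=3, acc=0x0
Byte[1]=AA: continuation. acc=(acc<<6)|0x2A=0x2A, pending=2
Byte[2]=BF: continuation. acc=(acc<<6)|0x3F=0xABF, pending=1
Byte[3]=84: continuation. acc=(acc<<6)|0x04=0x2AFC4, pending=0
Byte[4]=E9: 3-byte lead. pending=2, acc=0x9
Byte[5]=8C: continuation. acc=(acc<<6)|0x0C=0x24C, pending=1
Byte[6]=A2: continuation. acc=(acc<<6)|0x22=0x9322, pending=0
Byte[7]=E6: 3-byte lead. pending=2, acc=0x6
Byte[8]=9B: continuation. acc=(acc<<6)|0x1B=0x19B, pending=1
Byte[9]=AB: continuation. acc=(acc<<6)|0x2B=0x66EB, pending=0
Byte[10]=DD: 2-byte lead. pending=1, acc=0x1D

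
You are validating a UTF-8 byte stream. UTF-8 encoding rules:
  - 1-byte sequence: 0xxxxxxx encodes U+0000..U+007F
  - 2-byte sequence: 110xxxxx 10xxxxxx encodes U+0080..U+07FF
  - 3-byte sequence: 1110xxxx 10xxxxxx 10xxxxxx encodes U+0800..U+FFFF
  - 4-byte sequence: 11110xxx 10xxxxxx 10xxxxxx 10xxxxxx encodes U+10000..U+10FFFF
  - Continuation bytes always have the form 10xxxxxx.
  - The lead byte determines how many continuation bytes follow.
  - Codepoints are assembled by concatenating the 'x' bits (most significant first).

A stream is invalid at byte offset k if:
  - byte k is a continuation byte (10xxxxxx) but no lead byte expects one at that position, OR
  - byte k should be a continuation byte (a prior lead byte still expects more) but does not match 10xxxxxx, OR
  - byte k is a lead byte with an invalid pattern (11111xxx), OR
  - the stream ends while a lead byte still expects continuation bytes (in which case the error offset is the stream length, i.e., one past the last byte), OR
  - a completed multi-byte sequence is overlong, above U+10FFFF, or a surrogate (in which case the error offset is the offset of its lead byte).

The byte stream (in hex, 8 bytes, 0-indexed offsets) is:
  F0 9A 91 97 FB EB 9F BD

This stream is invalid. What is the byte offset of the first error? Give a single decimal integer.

Byte[0]=F0: 4-byte lead, need 3 cont bytes. acc=0x0
Byte[1]=9A: continuation. acc=(acc<<6)|0x1A=0x1A
Byte[2]=91: continuation. acc=(acc<<6)|0x11=0x691
Byte[3]=97: continuation. acc=(acc<<6)|0x17=0x1A457
Completed: cp=U+1A457 (starts at byte 0)
Byte[4]=FB: INVALID lead byte (not 0xxx/110x/1110/11110)

Answer: 4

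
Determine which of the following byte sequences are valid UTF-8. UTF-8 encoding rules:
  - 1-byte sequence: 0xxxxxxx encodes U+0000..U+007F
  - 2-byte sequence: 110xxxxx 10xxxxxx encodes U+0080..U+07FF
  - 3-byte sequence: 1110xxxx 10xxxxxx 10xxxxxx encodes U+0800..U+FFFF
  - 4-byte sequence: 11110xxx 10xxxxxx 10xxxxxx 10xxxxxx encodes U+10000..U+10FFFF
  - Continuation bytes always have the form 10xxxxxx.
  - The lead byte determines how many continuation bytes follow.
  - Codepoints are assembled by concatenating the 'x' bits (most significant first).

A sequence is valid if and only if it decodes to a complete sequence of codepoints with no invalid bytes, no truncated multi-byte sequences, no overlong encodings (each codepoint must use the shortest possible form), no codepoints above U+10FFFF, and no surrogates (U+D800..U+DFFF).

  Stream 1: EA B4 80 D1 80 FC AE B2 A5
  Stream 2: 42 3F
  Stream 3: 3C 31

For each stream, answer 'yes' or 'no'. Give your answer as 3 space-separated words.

Answer: no yes yes

Derivation:
Stream 1: error at byte offset 5. INVALID
Stream 2: decodes cleanly. VALID
Stream 3: decodes cleanly. VALID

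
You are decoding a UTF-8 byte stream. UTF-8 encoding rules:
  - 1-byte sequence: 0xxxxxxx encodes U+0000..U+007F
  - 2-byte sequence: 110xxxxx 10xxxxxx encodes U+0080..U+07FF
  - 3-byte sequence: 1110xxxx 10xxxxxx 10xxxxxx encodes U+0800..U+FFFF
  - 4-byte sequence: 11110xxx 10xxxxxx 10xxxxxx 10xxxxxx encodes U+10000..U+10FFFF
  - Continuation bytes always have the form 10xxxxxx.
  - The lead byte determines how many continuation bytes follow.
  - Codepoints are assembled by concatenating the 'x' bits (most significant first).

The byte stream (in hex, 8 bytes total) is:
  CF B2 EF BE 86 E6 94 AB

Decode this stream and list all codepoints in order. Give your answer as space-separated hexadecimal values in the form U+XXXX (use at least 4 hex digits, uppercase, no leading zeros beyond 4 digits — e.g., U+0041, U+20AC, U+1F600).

Answer: U+03F2 U+FF86 U+652B

Derivation:
Byte[0]=CF: 2-byte lead, need 1 cont bytes. acc=0xF
Byte[1]=B2: continuation. acc=(acc<<6)|0x32=0x3F2
Completed: cp=U+03F2 (starts at byte 0)
Byte[2]=EF: 3-byte lead, need 2 cont bytes. acc=0xF
Byte[3]=BE: continuation. acc=(acc<<6)|0x3E=0x3FE
Byte[4]=86: continuation. acc=(acc<<6)|0x06=0xFF86
Completed: cp=U+FF86 (starts at byte 2)
Byte[5]=E6: 3-byte lead, need 2 cont bytes. acc=0x6
Byte[6]=94: continuation. acc=(acc<<6)|0x14=0x194
Byte[7]=AB: continuation. acc=(acc<<6)|0x2B=0x652B
Completed: cp=U+652B (starts at byte 5)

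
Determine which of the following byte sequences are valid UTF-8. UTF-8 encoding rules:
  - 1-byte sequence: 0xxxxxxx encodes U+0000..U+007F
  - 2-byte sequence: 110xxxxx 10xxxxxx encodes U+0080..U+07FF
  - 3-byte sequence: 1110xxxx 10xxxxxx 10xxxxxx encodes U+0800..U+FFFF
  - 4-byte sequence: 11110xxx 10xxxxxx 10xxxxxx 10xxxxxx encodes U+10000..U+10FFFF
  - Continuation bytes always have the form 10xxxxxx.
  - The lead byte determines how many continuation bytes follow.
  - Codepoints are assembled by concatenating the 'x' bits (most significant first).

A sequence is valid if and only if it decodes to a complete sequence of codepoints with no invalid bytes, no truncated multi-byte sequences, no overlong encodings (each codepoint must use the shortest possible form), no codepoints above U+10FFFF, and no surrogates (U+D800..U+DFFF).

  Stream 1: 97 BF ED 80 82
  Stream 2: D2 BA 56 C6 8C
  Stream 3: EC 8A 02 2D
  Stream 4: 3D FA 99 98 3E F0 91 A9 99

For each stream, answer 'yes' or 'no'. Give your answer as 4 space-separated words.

Stream 1: error at byte offset 0. INVALID
Stream 2: decodes cleanly. VALID
Stream 3: error at byte offset 2. INVALID
Stream 4: error at byte offset 1. INVALID

Answer: no yes no no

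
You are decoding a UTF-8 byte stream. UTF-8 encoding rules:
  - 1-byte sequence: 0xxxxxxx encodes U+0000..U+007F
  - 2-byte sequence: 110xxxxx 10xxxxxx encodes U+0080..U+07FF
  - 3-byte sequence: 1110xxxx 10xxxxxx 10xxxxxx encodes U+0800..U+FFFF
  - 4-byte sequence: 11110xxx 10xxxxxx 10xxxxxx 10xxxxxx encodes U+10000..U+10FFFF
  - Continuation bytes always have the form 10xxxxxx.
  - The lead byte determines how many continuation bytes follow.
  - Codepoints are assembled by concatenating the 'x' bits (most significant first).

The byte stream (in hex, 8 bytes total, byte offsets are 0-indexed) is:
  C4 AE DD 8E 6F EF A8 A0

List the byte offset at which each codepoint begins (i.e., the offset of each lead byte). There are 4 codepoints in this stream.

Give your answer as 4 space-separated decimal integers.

Byte[0]=C4: 2-byte lead, need 1 cont bytes. acc=0x4
Byte[1]=AE: continuation. acc=(acc<<6)|0x2E=0x12E
Completed: cp=U+012E (starts at byte 0)
Byte[2]=DD: 2-byte lead, need 1 cont bytes. acc=0x1D
Byte[3]=8E: continuation. acc=(acc<<6)|0x0E=0x74E
Completed: cp=U+074E (starts at byte 2)
Byte[4]=6F: 1-byte ASCII. cp=U+006F
Byte[5]=EF: 3-byte lead, need 2 cont bytes. acc=0xF
Byte[6]=A8: continuation. acc=(acc<<6)|0x28=0x3E8
Byte[7]=A0: continuation. acc=(acc<<6)|0x20=0xFA20
Completed: cp=U+FA20 (starts at byte 5)

Answer: 0 2 4 5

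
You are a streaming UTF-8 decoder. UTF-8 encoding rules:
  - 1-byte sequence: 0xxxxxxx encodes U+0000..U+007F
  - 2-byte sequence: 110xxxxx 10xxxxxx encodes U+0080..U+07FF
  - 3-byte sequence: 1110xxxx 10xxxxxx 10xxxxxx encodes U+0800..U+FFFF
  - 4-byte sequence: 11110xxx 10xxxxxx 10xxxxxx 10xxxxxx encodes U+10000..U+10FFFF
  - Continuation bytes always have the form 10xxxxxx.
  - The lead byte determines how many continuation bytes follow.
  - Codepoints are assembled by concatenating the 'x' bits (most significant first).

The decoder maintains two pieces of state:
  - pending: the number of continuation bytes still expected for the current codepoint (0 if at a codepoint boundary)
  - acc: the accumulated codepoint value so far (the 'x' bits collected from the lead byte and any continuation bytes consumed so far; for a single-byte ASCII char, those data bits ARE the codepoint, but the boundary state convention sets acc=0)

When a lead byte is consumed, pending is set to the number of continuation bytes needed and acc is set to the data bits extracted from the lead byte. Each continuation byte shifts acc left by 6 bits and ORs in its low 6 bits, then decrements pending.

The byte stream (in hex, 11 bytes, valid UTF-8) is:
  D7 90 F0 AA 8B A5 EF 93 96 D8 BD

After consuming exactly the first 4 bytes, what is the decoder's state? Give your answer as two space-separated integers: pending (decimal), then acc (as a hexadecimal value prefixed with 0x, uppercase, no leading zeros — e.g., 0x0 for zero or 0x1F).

Byte[0]=D7: 2-byte lead. pending=1, acc=0x17
Byte[1]=90: continuation. acc=(acc<<6)|0x10=0x5D0, pending=0
Byte[2]=F0: 4-byte lead. pending=3, acc=0x0
Byte[3]=AA: continuation. acc=(acc<<6)|0x2A=0x2A, pending=2

Answer: 2 0x2A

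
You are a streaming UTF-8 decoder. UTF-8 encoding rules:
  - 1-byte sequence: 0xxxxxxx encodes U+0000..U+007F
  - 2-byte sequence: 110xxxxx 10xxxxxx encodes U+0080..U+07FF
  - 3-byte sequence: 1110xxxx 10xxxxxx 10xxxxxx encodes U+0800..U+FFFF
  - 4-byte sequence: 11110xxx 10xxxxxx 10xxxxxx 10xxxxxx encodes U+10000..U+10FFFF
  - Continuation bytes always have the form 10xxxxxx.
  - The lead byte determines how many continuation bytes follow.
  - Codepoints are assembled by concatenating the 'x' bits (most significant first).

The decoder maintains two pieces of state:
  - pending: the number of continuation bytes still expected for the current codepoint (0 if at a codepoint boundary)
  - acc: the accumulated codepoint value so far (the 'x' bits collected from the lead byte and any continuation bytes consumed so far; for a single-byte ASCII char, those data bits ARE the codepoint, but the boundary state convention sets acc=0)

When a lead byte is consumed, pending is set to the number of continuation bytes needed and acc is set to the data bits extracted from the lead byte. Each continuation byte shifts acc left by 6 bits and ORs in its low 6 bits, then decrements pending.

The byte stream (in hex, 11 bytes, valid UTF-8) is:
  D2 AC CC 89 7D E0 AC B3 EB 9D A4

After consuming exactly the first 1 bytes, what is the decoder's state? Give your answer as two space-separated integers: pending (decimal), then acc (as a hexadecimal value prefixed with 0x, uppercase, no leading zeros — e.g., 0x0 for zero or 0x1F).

Answer: 1 0x12

Derivation:
Byte[0]=D2: 2-byte lead. pending=1, acc=0x12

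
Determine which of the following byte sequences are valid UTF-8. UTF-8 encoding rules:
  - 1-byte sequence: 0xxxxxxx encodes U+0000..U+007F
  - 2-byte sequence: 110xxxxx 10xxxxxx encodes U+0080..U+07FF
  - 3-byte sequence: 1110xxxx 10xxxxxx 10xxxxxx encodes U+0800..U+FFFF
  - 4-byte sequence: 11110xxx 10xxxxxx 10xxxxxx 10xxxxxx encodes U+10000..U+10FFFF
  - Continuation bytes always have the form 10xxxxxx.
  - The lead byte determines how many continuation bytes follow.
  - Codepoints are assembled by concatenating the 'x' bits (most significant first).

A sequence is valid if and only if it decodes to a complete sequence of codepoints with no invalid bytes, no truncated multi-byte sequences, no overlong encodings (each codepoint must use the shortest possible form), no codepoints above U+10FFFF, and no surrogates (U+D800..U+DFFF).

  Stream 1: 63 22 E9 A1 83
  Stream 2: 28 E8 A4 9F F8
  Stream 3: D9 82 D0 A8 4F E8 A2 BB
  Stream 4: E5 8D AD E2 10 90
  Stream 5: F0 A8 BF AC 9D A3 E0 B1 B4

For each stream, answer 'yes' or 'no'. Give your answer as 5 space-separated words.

Answer: yes no yes no no

Derivation:
Stream 1: decodes cleanly. VALID
Stream 2: error at byte offset 4. INVALID
Stream 3: decodes cleanly. VALID
Stream 4: error at byte offset 4. INVALID
Stream 5: error at byte offset 4. INVALID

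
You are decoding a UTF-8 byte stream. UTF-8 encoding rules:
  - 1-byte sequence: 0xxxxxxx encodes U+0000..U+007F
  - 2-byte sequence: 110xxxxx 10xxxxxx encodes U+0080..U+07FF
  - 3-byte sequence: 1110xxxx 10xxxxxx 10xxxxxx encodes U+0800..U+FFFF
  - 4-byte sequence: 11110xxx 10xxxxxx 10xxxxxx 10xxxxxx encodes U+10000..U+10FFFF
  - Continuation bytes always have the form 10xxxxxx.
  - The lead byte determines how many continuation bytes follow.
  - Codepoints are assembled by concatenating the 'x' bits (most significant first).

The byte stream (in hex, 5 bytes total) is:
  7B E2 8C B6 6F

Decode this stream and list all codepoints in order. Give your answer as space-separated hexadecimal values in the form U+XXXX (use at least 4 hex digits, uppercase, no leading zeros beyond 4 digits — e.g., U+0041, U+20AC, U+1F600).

Byte[0]=7B: 1-byte ASCII. cp=U+007B
Byte[1]=E2: 3-byte lead, need 2 cont bytes. acc=0x2
Byte[2]=8C: continuation. acc=(acc<<6)|0x0C=0x8C
Byte[3]=B6: continuation. acc=(acc<<6)|0x36=0x2336
Completed: cp=U+2336 (starts at byte 1)
Byte[4]=6F: 1-byte ASCII. cp=U+006F

Answer: U+007B U+2336 U+006F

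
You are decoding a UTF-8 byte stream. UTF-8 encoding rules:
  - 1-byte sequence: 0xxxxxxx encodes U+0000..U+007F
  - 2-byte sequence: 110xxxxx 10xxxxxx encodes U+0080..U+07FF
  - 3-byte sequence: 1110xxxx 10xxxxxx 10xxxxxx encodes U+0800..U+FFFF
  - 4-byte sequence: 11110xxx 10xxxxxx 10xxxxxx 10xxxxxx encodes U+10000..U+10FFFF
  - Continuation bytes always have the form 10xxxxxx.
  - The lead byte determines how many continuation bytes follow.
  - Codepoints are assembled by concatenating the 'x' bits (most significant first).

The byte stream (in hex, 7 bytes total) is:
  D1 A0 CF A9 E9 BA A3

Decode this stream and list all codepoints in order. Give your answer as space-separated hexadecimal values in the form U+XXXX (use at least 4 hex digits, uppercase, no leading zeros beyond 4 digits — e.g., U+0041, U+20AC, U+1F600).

Answer: U+0460 U+03E9 U+9EA3

Derivation:
Byte[0]=D1: 2-byte lead, need 1 cont bytes. acc=0x11
Byte[1]=A0: continuation. acc=(acc<<6)|0x20=0x460
Completed: cp=U+0460 (starts at byte 0)
Byte[2]=CF: 2-byte lead, need 1 cont bytes. acc=0xF
Byte[3]=A9: continuation. acc=(acc<<6)|0x29=0x3E9
Completed: cp=U+03E9 (starts at byte 2)
Byte[4]=E9: 3-byte lead, need 2 cont bytes. acc=0x9
Byte[5]=BA: continuation. acc=(acc<<6)|0x3A=0x27A
Byte[6]=A3: continuation. acc=(acc<<6)|0x23=0x9EA3
Completed: cp=U+9EA3 (starts at byte 4)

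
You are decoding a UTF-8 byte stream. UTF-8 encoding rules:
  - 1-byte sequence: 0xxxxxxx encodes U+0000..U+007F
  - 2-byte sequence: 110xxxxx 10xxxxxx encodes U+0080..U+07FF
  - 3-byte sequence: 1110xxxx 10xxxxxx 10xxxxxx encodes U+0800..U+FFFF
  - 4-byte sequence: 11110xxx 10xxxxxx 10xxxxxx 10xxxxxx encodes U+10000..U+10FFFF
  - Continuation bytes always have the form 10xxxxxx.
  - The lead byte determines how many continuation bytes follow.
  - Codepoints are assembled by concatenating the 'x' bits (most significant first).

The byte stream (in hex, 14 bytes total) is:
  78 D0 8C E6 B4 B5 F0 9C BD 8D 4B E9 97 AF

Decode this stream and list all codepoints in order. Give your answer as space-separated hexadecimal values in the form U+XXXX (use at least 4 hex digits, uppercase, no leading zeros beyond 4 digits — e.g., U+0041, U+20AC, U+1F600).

Byte[0]=78: 1-byte ASCII. cp=U+0078
Byte[1]=D0: 2-byte lead, need 1 cont bytes. acc=0x10
Byte[2]=8C: continuation. acc=(acc<<6)|0x0C=0x40C
Completed: cp=U+040C (starts at byte 1)
Byte[3]=E6: 3-byte lead, need 2 cont bytes. acc=0x6
Byte[4]=B4: continuation. acc=(acc<<6)|0x34=0x1B4
Byte[5]=B5: continuation. acc=(acc<<6)|0x35=0x6D35
Completed: cp=U+6D35 (starts at byte 3)
Byte[6]=F0: 4-byte lead, need 3 cont bytes. acc=0x0
Byte[7]=9C: continuation. acc=(acc<<6)|0x1C=0x1C
Byte[8]=BD: continuation. acc=(acc<<6)|0x3D=0x73D
Byte[9]=8D: continuation. acc=(acc<<6)|0x0D=0x1CF4D
Completed: cp=U+1CF4D (starts at byte 6)
Byte[10]=4B: 1-byte ASCII. cp=U+004B
Byte[11]=E9: 3-byte lead, need 2 cont bytes. acc=0x9
Byte[12]=97: continuation. acc=(acc<<6)|0x17=0x257
Byte[13]=AF: continuation. acc=(acc<<6)|0x2F=0x95EF
Completed: cp=U+95EF (starts at byte 11)

Answer: U+0078 U+040C U+6D35 U+1CF4D U+004B U+95EF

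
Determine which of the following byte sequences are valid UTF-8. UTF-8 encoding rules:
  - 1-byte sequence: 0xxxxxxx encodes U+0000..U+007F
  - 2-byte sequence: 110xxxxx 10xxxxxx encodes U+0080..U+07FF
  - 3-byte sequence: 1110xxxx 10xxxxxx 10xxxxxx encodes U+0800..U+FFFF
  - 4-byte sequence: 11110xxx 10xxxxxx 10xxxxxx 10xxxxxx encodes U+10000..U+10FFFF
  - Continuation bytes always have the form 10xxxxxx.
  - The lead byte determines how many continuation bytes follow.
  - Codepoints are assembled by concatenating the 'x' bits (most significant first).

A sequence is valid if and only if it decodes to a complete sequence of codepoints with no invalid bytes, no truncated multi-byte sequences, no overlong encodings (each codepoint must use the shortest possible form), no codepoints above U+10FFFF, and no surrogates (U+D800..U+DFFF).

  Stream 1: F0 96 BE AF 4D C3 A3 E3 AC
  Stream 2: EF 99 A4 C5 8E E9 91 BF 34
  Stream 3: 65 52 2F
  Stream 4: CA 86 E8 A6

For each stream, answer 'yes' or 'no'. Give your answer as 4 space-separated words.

Answer: no yes yes no

Derivation:
Stream 1: error at byte offset 9. INVALID
Stream 2: decodes cleanly. VALID
Stream 3: decodes cleanly. VALID
Stream 4: error at byte offset 4. INVALID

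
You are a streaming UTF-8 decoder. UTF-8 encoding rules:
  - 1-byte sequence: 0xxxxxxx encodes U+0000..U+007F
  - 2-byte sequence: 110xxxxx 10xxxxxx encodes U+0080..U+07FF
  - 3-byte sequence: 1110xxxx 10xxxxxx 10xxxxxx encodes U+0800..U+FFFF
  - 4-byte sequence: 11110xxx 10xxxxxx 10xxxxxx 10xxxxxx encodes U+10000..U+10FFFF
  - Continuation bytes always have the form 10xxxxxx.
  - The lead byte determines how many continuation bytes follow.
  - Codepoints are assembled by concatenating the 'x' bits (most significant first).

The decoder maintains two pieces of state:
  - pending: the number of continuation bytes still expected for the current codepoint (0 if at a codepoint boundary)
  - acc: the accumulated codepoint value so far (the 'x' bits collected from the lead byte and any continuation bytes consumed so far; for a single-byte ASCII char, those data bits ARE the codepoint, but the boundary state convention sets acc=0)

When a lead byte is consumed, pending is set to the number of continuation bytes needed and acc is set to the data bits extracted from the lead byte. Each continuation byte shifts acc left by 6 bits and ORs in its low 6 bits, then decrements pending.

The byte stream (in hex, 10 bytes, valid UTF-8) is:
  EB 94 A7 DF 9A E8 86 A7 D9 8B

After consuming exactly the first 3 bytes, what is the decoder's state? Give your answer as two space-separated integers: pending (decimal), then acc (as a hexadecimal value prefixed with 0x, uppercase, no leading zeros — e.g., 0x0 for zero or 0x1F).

Byte[0]=EB: 3-byte lead. pending=2, acc=0xB
Byte[1]=94: continuation. acc=(acc<<6)|0x14=0x2D4, pending=1
Byte[2]=A7: continuation. acc=(acc<<6)|0x27=0xB527, pending=0

Answer: 0 0xB527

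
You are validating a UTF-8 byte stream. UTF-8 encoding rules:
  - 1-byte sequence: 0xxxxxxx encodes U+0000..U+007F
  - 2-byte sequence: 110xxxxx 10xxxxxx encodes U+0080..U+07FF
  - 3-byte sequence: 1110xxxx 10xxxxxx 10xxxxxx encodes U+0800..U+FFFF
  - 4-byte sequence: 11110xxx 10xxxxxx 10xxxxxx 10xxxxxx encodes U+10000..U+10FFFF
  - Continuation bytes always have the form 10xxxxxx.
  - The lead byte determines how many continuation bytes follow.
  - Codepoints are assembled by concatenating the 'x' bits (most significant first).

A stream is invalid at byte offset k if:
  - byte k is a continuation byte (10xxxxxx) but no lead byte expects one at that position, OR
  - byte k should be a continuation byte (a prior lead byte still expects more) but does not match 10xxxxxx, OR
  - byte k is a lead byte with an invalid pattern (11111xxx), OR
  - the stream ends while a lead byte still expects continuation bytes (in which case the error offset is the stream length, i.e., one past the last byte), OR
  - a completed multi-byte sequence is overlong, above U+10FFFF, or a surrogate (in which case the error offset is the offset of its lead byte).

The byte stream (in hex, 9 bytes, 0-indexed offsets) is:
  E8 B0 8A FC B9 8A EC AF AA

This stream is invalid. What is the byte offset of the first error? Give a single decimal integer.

Answer: 3

Derivation:
Byte[0]=E8: 3-byte lead, need 2 cont bytes. acc=0x8
Byte[1]=B0: continuation. acc=(acc<<6)|0x30=0x230
Byte[2]=8A: continuation. acc=(acc<<6)|0x0A=0x8C0A
Completed: cp=U+8C0A (starts at byte 0)
Byte[3]=FC: INVALID lead byte (not 0xxx/110x/1110/11110)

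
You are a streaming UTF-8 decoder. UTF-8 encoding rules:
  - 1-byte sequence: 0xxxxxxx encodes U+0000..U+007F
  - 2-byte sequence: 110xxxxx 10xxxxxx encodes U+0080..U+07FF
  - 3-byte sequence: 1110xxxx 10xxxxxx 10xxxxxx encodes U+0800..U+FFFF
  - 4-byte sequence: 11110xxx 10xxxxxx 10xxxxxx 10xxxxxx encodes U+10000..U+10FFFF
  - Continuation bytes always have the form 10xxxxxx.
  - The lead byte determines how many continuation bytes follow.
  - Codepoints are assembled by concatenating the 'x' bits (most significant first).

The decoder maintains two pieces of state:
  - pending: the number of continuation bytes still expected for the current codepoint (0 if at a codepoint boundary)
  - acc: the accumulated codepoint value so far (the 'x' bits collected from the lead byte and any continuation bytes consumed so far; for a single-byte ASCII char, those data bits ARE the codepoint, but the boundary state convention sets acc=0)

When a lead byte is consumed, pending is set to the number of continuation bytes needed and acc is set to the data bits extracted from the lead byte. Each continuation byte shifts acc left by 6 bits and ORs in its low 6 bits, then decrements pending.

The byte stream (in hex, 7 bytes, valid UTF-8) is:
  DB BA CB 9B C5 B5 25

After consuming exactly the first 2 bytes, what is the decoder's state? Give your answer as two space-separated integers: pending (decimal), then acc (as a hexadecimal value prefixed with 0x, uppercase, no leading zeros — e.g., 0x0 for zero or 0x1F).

Byte[0]=DB: 2-byte lead. pending=1, acc=0x1B
Byte[1]=BA: continuation. acc=(acc<<6)|0x3A=0x6FA, pending=0

Answer: 0 0x6FA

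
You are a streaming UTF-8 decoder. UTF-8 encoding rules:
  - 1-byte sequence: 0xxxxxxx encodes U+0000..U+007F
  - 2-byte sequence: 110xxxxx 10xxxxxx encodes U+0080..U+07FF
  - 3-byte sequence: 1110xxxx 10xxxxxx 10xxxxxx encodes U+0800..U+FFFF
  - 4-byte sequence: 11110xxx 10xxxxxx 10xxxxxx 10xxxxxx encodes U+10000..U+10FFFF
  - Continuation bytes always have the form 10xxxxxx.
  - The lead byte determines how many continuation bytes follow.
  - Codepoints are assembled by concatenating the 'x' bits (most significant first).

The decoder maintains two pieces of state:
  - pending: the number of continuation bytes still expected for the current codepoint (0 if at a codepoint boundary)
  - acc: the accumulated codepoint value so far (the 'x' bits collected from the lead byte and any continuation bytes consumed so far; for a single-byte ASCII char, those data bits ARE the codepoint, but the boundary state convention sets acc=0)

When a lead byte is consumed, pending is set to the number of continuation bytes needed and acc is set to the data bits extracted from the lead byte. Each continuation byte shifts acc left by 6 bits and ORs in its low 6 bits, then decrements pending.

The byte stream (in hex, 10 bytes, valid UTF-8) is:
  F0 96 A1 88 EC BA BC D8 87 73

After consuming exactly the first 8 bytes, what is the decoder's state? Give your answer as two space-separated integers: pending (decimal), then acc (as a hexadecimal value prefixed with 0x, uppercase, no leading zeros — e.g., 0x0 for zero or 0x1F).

Byte[0]=F0: 4-byte lead. pending=3, acc=0x0
Byte[1]=96: continuation. acc=(acc<<6)|0x16=0x16, pending=2
Byte[2]=A1: continuation. acc=(acc<<6)|0x21=0x5A1, pending=1
Byte[3]=88: continuation. acc=(acc<<6)|0x08=0x16848, pending=0
Byte[4]=EC: 3-byte lead. pending=2, acc=0xC
Byte[5]=BA: continuation. acc=(acc<<6)|0x3A=0x33A, pending=1
Byte[6]=BC: continuation. acc=(acc<<6)|0x3C=0xCEBC, pending=0
Byte[7]=D8: 2-byte lead. pending=1, acc=0x18

Answer: 1 0x18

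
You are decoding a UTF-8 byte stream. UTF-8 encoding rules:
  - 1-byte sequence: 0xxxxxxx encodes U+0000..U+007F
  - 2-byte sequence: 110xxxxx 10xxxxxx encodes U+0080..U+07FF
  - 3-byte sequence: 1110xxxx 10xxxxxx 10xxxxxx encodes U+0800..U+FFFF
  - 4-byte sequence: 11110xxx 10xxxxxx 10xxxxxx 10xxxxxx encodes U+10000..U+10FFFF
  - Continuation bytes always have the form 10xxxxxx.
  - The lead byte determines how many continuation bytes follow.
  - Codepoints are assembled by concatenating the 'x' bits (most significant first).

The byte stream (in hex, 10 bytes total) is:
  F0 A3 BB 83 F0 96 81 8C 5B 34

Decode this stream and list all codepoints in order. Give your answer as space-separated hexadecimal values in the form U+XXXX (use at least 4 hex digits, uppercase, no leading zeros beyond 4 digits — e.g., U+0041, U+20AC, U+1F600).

Answer: U+23EC3 U+1604C U+005B U+0034

Derivation:
Byte[0]=F0: 4-byte lead, need 3 cont bytes. acc=0x0
Byte[1]=A3: continuation. acc=(acc<<6)|0x23=0x23
Byte[2]=BB: continuation. acc=(acc<<6)|0x3B=0x8FB
Byte[3]=83: continuation. acc=(acc<<6)|0x03=0x23EC3
Completed: cp=U+23EC3 (starts at byte 0)
Byte[4]=F0: 4-byte lead, need 3 cont bytes. acc=0x0
Byte[5]=96: continuation. acc=(acc<<6)|0x16=0x16
Byte[6]=81: continuation. acc=(acc<<6)|0x01=0x581
Byte[7]=8C: continuation. acc=(acc<<6)|0x0C=0x1604C
Completed: cp=U+1604C (starts at byte 4)
Byte[8]=5B: 1-byte ASCII. cp=U+005B
Byte[9]=34: 1-byte ASCII. cp=U+0034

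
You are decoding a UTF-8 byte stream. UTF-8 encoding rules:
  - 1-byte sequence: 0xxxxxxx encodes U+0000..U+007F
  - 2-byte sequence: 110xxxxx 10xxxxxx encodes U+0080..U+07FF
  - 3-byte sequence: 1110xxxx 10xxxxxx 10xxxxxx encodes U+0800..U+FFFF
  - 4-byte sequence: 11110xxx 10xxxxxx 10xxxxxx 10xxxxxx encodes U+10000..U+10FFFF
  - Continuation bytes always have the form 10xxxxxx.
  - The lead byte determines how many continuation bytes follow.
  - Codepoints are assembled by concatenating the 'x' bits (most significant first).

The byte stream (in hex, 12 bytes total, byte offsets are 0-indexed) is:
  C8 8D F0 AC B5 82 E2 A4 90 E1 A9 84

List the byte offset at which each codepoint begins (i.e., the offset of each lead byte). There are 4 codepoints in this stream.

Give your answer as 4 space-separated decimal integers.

Byte[0]=C8: 2-byte lead, need 1 cont bytes. acc=0x8
Byte[1]=8D: continuation. acc=(acc<<6)|0x0D=0x20D
Completed: cp=U+020D (starts at byte 0)
Byte[2]=F0: 4-byte lead, need 3 cont bytes. acc=0x0
Byte[3]=AC: continuation. acc=(acc<<6)|0x2C=0x2C
Byte[4]=B5: continuation. acc=(acc<<6)|0x35=0xB35
Byte[5]=82: continuation. acc=(acc<<6)|0x02=0x2CD42
Completed: cp=U+2CD42 (starts at byte 2)
Byte[6]=E2: 3-byte lead, need 2 cont bytes. acc=0x2
Byte[7]=A4: continuation. acc=(acc<<6)|0x24=0xA4
Byte[8]=90: continuation. acc=(acc<<6)|0x10=0x2910
Completed: cp=U+2910 (starts at byte 6)
Byte[9]=E1: 3-byte lead, need 2 cont bytes. acc=0x1
Byte[10]=A9: continuation. acc=(acc<<6)|0x29=0x69
Byte[11]=84: continuation. acc=(acc<<6)|0x04=0x1A44
Completed: cp=U+1A44 (starts at byte 9)

Answer: 0 2 6 9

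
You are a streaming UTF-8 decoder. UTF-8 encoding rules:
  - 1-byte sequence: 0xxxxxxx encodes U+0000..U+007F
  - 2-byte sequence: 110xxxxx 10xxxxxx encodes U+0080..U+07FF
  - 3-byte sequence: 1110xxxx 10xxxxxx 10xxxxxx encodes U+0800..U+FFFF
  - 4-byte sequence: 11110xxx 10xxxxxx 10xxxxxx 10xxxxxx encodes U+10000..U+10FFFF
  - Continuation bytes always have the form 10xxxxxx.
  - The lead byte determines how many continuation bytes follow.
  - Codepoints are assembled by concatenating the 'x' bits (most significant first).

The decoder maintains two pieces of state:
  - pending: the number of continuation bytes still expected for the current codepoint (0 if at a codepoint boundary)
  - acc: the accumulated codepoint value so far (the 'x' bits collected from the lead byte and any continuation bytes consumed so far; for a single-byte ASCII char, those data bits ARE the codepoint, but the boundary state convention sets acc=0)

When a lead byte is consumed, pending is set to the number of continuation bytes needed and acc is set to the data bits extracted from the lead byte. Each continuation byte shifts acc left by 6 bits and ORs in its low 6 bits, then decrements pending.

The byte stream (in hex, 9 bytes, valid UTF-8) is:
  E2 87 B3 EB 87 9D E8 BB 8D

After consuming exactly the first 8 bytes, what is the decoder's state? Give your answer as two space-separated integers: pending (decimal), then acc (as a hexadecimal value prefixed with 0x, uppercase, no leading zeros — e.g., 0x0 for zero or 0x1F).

Answer: 1 0x23B

Derivation:
Byte[0]=E2: 3-byte lead. pending=2, acc=0x2
Byte[1]=87: continuation. acc=(acc<<6)|0x07=0x87, pending=1
Byte[2]=B3: continuation. acc=(acc<<6)|0x33=0x21F3, pending=0
Byte[3]=EB: 3-byte lead. pending=2, acc=0xB
Byte[4]=87: continuation. acc=(acc<<6)|0x07=0x2C7, pending=1
Byte[5]=9D: continuation. acc=(acc<<6)|0x1D=0xB1DD, pending=0
Byte[6]=E8: 3-byte lead. pending=2, acc=0x8
Byte[7]=BB: continuation. acc=(acc<<6)|0x3B=0x23B, pending=1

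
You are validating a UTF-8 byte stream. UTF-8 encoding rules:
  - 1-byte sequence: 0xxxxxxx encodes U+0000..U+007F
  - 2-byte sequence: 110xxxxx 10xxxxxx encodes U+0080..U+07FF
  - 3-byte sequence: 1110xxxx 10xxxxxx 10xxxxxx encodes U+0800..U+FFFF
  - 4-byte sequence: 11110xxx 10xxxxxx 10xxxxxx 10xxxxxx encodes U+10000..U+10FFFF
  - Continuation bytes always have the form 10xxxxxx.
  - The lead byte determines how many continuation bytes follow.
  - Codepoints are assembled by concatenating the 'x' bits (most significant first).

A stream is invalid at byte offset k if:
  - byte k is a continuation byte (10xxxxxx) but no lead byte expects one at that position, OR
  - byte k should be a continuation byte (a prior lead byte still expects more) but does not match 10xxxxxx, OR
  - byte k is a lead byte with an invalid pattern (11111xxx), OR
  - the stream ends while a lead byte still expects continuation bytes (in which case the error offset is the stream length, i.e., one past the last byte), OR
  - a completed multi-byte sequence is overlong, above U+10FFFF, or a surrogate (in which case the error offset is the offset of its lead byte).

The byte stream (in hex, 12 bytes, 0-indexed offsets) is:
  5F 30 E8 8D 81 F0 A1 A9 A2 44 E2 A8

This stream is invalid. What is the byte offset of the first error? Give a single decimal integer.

Answer: 12

Derivation:
Byte[0]=5F: 1-byte ASCII. cp=U+005F
Byte[1]=30: 1-byte ASCII. cp=U+0030
Byte[2]=E8: 3-byte lead, need 2 cont bytes. acc=0x8
Byte[3]=8D: continuation. acc=(acc<<6)|0x0D=0x20D
Byte[4]=81: continuation. acc=(acc<<6)|0x01=0x8341
Completed: cp=U+8341 (starts at byte 2)
Byte[5]=F0: 4-byte lead, need 3 cont bytes. acc=0x0
Byte[6]=A1: continuation. acc=(acc<<6)|0x21=0x21
Byte[7]=A9: continuation. acc=(acc<<6)|0x29=0x869
Byte[8]=A2: continuation. acc=(acc<<6)|0x22=0x21A62
Completed: cp=U+21A62 (starts at byte 5)
Byte[9]=44: 1-byte ASCII. cp=U+0044
Byte[10]=E2: 3-byte lead, need 2 cont bytes. acc=0x2
Byte[11]=A8: continuation. acc=(acc<<6)|0x28=0xA8
Byte[12]: stream ended, expected continuation. INVALID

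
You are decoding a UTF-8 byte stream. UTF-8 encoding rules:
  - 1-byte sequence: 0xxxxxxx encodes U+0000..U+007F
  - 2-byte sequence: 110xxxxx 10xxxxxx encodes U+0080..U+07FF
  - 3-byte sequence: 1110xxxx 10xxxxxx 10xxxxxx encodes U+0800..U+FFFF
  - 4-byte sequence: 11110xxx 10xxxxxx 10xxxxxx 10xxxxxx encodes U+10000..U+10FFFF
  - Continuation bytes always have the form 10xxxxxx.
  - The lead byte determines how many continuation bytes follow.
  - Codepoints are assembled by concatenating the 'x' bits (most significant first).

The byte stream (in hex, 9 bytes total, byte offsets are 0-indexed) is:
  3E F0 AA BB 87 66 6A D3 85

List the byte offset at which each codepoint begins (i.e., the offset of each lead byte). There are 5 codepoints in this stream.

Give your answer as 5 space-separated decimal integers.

Answer: 0 1 5 6 7

Derivation:
Byte[0]=3E: 1-byte ASCII. cp=U+003E
Byte[1]=F0: 4-byte lead, need 3 cont bytes. acc=0x0
Byte[2]=AA: continuation. acc=(acc<<6)|0x2A=0x2A
Byte[3]=BB: continuation. acc=(acc<<6)|0x3B=0xABB
Byte[4]=87: continuation. acc=(acc<<6)|0x07=0x2AEC7
Completed: cp=U+2AEC7 (starts at byte 1)
Byte[5]=66: 1-byte ASCII. cp=U+0066
Byte[6]=6A: 1-byte ASCII. cp=U+006A
Byte[7]=D3: 2-byte lead, need 1 cont bytes. acc=0x13
Byte[8]=85: continuation. acc=(acc<<6)|0x05=0x4C5
Completed: cp=U+04C5 (starts at byte 7)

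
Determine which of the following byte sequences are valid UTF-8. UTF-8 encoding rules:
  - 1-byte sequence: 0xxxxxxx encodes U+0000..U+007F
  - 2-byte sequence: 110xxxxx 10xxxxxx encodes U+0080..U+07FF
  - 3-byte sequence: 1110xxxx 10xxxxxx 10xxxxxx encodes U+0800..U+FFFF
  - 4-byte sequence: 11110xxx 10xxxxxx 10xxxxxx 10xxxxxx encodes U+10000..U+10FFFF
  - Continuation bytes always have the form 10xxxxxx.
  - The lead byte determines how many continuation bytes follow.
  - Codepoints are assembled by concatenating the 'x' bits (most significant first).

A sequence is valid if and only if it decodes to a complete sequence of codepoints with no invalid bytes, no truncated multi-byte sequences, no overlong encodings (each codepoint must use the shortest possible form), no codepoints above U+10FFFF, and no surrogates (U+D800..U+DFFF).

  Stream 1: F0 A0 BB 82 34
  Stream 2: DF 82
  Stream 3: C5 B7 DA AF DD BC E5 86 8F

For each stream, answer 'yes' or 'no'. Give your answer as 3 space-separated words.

Answer: yes yes yes

Derivation:
Stream 1: decodes cleanly. VALID
Stream 2: decodes cleanly. VALID
Stream 3: decodes cleanly. VALID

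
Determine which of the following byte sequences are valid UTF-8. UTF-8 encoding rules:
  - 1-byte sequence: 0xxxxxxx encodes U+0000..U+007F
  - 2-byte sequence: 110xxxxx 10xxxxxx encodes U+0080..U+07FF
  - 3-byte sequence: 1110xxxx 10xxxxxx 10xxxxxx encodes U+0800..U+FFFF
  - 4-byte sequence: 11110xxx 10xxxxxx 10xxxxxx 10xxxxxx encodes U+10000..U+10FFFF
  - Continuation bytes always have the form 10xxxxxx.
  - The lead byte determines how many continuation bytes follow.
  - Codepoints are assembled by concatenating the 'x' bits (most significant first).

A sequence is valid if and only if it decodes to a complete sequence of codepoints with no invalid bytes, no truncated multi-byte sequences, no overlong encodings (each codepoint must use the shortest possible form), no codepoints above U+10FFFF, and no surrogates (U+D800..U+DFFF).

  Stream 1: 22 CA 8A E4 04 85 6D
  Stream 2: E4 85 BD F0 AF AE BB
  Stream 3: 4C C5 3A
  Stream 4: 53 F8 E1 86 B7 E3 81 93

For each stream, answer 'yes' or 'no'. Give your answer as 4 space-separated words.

Answer: no yes no no

Derivation:
Stream 1: error at byte offset 4. INVALID
Stream 2: decodes cleanly. VALID
Stream 3: error at byte offset 2. INVALID
Stream 4: error at byte offset 1. INVALID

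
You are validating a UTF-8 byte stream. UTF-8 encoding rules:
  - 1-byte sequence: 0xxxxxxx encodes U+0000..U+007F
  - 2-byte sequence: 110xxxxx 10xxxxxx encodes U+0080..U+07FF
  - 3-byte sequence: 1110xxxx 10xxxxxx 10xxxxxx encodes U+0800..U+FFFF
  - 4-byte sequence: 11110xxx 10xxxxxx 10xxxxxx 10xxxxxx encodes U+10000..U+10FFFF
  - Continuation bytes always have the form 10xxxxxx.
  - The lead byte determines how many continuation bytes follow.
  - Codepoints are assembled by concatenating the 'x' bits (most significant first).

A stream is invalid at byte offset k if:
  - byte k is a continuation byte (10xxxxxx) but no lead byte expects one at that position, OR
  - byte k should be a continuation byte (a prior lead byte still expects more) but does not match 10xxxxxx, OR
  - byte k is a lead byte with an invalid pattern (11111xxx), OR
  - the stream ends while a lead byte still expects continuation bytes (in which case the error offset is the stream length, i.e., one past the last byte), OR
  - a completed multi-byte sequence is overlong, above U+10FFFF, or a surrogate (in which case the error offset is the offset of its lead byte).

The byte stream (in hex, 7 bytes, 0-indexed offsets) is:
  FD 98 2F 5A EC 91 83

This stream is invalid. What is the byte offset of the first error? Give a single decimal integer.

Answer: 0

Derivation:
Byte[0]=FD: INVALID lead byte (not 0xxx/110x/1110/11110)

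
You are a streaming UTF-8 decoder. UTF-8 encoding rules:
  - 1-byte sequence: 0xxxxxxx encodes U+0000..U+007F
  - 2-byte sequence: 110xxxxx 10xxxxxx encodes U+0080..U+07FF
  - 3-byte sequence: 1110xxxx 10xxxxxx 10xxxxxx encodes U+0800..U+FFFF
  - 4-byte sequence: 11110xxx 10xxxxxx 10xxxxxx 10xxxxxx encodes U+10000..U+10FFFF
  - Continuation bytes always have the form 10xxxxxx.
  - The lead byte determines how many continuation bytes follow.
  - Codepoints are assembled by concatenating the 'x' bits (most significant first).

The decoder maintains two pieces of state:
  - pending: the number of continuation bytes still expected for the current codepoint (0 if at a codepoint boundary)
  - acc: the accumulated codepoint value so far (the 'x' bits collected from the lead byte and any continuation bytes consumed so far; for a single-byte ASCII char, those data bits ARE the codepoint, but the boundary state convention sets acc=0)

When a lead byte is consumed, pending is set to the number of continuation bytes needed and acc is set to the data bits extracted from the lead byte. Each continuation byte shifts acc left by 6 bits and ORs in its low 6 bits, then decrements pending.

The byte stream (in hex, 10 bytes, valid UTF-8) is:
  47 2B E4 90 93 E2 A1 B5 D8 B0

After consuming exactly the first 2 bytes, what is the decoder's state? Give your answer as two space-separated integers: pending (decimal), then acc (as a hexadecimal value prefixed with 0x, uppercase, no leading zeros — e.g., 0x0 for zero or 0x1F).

Byte[0]=47: 1-byte. pending=0, acc=0x0
Byte[1]=2B: 1-byte. pending=0, acc=0x0

Answer: 0 0x0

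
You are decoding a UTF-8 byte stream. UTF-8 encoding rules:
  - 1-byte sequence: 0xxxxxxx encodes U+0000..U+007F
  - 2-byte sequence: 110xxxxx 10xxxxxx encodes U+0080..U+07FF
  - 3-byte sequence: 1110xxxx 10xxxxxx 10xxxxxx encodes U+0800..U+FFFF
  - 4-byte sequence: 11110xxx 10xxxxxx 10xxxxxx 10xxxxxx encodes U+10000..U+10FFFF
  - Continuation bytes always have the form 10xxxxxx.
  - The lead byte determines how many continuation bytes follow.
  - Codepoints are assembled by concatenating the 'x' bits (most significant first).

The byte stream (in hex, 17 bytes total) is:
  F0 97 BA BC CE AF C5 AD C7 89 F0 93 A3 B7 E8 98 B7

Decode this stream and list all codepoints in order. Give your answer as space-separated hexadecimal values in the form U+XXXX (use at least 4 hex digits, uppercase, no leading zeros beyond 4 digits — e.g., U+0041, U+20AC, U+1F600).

Answer: U+17EBC U+03AF U+016D U+01C9 U+138F7 U+8637

Derivation:
Byte[0]=F0: 4-byte lead, need 3 cont bytes. acc=0x0
Byte[1]=97: continuation. acc=(acc<<6)|0x17=0x17
Byte[2]=BA: continuation. acc=(acc<<6)|0x3A=0x5FA
Byte[3]=BC: continuation. acc=(acc<<6)|0x3C=0x17EBC
Completed: cp=U+17EBC (starts at byte 0)
Byte[4]=CE: 2-byte lead, need 1 cont bytes. acc=0xE
Byte[5]=AF: continuation. acc=(acc<<6)|0x2F=0x3AF
Completed: cp=U+03AF (starts at byte 4)
Byte[6]=C5: 2-byte lead, need 1 cont bytes. acc=0x5
Byte[7]=AD: continuation. acc=(acc<<6)|0x2D=0x16D
Completed: cp=U+016D (starts at byte 6)
Byte[8]=C7: 2-byte lead, need 1 cont bytes. acc=0x7
Byte[9]=89: continuation. acc=(acc<<6)|0x09=0x1C9
Completed: cp=U+01C9 (starts at byte 8)
Byte[10]=F0: 4-byte lead, need 3 cont bytes. acc=0x0
Byte[11]=93: continuation. acc=(acc<<6)|0x13=0x13
Byte[12]=A3: continuation. acc=(acc<<6)|0x23=0x4E3
Byte[13]=B7: continuation. acc=(acc<<6)|0x37=0x138F7
Completed: cp=U+138F7 (starts at byte 10)
Byte[14]=E8: 3-byte lead, need 2 cont bytes. acc=0x8
Byte[15]=98: continuation. acc=(acc<<6)|0x18=0x218
Byte[16]=B7: continuation. acc=(acc<<6)|0x37=0x8637
Completed: cp=U+8637 (starts at byte 14)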